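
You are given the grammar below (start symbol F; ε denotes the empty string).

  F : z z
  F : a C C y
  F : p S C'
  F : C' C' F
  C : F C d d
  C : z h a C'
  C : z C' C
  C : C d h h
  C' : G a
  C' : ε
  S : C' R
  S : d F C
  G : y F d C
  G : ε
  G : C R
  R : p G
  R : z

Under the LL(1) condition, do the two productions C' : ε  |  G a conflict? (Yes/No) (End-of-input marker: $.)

Yes

FIRST(ε) = { ε } and FIRST(G a) = { a, p, y, z }.
The first alternative is nullable and FOLLOW(C') = { $, a, d, p, y, z } shares a with FIRST of the second — conflict.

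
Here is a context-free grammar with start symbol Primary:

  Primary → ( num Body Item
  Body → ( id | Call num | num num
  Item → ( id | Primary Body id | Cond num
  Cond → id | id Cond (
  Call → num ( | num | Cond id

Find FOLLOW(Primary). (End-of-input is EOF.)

{ EOF, (, id, num }

Primary is the start symbol, so EOF ∈ FOLLOW(Primary).
In Item → Primary Body id: add FIRST(Body id) = { (, id, num }.
Union: FOLLOW(Primary) = { EOF, (, id, num }.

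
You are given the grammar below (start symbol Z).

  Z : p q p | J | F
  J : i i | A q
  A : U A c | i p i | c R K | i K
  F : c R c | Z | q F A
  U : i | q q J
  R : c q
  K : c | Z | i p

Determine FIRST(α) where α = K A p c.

Add FIRST(K) = { c, i, p, q }; K is not nullable, stop.

{ c, i, p, q }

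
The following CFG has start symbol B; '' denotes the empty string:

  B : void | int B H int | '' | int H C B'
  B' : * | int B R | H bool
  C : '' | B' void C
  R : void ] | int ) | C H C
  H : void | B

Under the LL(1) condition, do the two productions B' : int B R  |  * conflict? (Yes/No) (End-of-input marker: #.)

No

FIRST(int B R) = { int } and FIRST(*) = { * }.
The FIRST sets are disjoint and neither alternative is nullable — no conflict.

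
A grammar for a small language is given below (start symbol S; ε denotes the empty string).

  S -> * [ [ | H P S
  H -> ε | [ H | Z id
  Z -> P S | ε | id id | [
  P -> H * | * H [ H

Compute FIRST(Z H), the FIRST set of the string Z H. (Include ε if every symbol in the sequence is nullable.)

{ *, [, id, ε }

Add FIRST(Z)\{ε} = { *, [, id }; Z is nullable, continue.
Add FIRST(H)\{ε} = { *, [, id }; H is nullable, continue.
Every symbol is nullable, so include ε.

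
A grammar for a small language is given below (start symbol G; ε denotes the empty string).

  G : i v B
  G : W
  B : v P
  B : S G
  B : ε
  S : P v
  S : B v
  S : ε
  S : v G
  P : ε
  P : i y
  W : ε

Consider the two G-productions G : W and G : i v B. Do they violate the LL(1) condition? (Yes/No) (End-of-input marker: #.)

Yes

FIRST(W) = { ε } and FIRST(i v B) = { i }.
The first alternative is nullable and FOLLOW(G) = { #, i, v } shares i with FIRST of the second — conflict.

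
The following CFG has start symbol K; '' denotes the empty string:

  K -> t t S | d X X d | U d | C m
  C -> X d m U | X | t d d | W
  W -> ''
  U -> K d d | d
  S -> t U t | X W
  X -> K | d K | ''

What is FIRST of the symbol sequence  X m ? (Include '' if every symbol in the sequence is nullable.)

Add FIRST(X)\{''} = { d, m, t }; X is nullable, continue.
m is a terminal; add {m} and stop.

{ d, m, t }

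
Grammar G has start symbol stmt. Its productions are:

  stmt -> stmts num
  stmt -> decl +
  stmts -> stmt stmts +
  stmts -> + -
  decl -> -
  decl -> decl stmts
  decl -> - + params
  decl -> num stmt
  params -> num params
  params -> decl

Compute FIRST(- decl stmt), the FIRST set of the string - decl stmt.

- is a terminal; add {-} and stop.

{ - }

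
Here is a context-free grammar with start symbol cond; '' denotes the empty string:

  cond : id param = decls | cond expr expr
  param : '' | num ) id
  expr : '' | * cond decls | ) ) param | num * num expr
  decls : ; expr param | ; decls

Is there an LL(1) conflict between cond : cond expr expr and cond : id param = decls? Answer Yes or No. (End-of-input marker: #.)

Yes

FIRST(cond expr expr) = { id } and FIRST(id param = decls) = { id }.
Both contain id, so the two alternatives are not disjoint — LL(1) conflict.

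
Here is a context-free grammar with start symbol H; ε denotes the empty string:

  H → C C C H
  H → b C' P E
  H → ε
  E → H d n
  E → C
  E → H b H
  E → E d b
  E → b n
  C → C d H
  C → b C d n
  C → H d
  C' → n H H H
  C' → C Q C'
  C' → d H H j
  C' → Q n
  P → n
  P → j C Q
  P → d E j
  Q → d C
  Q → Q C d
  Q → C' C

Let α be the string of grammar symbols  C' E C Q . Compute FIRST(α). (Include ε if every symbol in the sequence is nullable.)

Add FIRST(C') = { b, d, n }; C' is not nullable, stop.

{ b, d, n }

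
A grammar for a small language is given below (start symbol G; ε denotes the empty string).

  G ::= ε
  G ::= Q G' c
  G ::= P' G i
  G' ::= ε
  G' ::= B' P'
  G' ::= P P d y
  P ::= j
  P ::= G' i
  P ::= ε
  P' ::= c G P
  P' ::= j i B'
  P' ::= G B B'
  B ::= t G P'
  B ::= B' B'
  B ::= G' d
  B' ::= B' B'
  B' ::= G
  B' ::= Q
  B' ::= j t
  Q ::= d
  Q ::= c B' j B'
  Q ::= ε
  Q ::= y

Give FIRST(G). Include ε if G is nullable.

{ c, d, i, j, t, y, ε }

G ::= ε contributes ε.
From G ::= Q G' c: Q, G' nullable, take FIRST(Q) ∪ FIRST(G') ∪ {c} = { c, d, i, j, t, y }.
From G ::= P' G i: P', G nullable, take FIRST(P') ∪ FIRST(G) ∪ {i} = { c, d, i, j, t, y }.
Union: FIRST(G) = { c, d, i, j, t, y, ε }.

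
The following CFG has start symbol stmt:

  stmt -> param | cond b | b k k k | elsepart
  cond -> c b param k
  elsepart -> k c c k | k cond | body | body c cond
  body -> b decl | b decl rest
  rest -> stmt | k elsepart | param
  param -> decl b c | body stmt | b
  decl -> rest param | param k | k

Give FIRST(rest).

From rest -> stmt: add FIRST(stmt) = { b, c, k }.
rest -> k elsepart contributes {k}.
From rest -> param: add FIRST(param) = { b, c, k }.
Union: FIRST(rest) = { b, c, k }.

{ b, c, k }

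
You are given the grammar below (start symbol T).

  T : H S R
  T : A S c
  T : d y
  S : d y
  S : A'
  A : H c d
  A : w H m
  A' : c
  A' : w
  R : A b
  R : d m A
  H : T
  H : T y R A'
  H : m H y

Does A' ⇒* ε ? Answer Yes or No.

No nonterminal in this grammar is nullable.
No production of A' has an RHS whose symbols are all nullable, so A' is not nullable.

No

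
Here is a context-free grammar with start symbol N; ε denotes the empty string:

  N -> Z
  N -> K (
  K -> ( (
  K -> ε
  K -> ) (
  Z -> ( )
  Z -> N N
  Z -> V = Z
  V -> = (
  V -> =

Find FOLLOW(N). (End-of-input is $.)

{ $, (, ), = }

N is the start symbol, so $ ∈ FOLLOW(N).
In Z -> N N: add FIRST(N) = { (, ), = }.
In Z -> N N: N is at the end, add FOLLOW(Z) = { $, (, ), = }.
Union: FOLLOW(N) = { $, (, ), = }.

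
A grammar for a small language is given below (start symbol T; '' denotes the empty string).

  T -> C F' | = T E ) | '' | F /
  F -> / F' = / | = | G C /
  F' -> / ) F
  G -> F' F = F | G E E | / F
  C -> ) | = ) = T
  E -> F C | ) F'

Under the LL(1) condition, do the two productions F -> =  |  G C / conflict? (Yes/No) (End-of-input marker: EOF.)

No

FIRST(=) = { = } and FIRST(G C /) = { / }.
The FIRST sets are disjoint and neither alternative is nullable — no conflict.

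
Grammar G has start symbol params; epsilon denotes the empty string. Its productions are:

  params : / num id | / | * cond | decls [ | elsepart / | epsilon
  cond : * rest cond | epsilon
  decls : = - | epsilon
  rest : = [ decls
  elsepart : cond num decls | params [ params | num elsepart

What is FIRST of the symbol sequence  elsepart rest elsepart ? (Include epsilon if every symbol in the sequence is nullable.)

{ *, /, =, [, num }

Add FIRST(elsepart) = { *, /, =, [, num }; elsepart is not nullable, stop.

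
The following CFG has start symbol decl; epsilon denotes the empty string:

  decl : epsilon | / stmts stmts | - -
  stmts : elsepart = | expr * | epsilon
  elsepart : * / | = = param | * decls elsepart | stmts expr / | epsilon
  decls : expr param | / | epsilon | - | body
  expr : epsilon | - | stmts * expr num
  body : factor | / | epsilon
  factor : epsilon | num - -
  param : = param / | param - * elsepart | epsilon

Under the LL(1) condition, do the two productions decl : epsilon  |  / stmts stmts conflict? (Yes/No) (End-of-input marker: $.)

No

FIRST(epsilon) = { epsilon } and FIRST(/ stmts stmts) = { / }.
The first is nullable but FOLLOW(decl) = { $ } is disjoint from FIRST of the second.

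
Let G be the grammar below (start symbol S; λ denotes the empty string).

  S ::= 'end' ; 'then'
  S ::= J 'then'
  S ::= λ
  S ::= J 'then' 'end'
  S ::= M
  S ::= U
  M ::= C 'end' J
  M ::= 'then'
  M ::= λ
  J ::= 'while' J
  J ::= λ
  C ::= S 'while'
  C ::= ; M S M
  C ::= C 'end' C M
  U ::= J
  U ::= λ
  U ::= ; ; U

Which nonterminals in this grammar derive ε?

Directly nullable (have an λ-production): S, M, J, U.
No other nonterminal has a production whose RHS symbols are all nullable.

{ J, M, S, U }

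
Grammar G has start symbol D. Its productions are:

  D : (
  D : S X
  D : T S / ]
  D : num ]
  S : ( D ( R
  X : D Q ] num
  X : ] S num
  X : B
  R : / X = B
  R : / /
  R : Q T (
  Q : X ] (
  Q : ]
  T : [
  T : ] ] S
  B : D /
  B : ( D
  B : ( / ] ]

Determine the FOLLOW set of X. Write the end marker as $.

In D : S X: X is at the end, add FOLLOW(D) = { $, (, /, =, [, ], num }.
In R : / X = B: add FIRST(= B) = { = }.
In Q : X ] (: add FIRST(] () = { ] }.
Union: FOLLOW(X) = { $, (, /, =, [, ], num }.

{ $, (, /, =, [, ], num }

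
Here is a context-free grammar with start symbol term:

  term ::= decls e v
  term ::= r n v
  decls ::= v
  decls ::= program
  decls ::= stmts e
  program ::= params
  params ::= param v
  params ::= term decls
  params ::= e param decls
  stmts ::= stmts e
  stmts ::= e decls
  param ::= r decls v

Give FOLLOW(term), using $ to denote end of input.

term is the start symbol, so $ ∈ FOLLOW(term).
In params ::= term decls: add FIRST(decls) = { e, r, v }.
Union: FOLLOW(term) = { $, e, r, v }.

{ $, e, r, v }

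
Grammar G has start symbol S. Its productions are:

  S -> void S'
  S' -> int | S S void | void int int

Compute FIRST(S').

S' -> int contributes {int}.
From S' -> S S void: add FIRST(S) = { void }.
S' -> void int int contributes {void}.
Union: FIRST(S') = { int, void }.

{ int, void }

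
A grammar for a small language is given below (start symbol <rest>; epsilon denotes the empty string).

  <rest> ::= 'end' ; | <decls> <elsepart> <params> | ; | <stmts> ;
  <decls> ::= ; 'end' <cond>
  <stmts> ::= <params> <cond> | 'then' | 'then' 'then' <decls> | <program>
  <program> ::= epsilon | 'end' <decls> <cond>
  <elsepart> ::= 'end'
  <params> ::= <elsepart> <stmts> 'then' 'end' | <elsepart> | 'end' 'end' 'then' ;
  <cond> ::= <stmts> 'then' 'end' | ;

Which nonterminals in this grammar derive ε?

Directly nullable (have an epsilon-production): <program>.
<stmts> ::= <program> with every symbol nullable, so <stmts> is nullable.
No other nonterminal has a production whose RHS symbols are all nullable.

{ <program>, <stmts> }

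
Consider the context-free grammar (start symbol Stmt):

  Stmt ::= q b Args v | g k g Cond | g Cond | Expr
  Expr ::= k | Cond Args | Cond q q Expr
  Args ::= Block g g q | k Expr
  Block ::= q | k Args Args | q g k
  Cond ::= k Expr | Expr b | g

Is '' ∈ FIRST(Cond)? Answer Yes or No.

No nonterminal in this grammar is nullable.
No production of Cond has an RHS whose symbols are all nullable, so Cond is not nullable.

No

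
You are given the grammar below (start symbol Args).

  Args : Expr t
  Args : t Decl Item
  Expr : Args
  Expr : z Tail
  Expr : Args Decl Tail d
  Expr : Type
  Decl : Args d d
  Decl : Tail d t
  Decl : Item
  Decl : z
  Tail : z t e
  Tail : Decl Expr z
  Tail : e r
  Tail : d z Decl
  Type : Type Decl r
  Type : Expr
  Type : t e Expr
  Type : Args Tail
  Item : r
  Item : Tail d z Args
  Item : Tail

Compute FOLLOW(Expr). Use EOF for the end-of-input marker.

In Args : Expr t: add FIRST(t) = { t }.
In Tail : Decl Expr z: add FIRST(z) = { z }.
In Type : Expr: Expr is at the end, add FOLLOW(Type) = { d, e, r, t, z }.
In Type : t e Expr: Expr is at the end, add FOLLOW(Type) = { d, e, r, t, z }.
Union: FOLLOW(Expr) = { d, e, r, t, z }.

{ d, e, r, t, z }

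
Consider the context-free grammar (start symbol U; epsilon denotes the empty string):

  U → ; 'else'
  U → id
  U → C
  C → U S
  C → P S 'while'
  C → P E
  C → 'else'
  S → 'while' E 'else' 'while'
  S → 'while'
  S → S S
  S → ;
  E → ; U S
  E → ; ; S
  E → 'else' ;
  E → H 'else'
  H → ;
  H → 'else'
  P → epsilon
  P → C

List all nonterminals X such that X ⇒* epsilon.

Directly nullable (have an epsilon-production): P.
No other nonterminal has a production whose RHS symbols are all nullable.

{ P }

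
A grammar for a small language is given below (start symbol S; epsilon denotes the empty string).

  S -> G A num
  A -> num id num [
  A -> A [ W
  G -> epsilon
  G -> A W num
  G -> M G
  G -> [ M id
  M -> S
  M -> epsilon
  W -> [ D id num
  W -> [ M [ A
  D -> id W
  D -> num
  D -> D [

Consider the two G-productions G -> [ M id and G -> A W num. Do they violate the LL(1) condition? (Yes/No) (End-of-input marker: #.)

No

FIRST([ M id) = { [ } and FIRST(A W num) = { num }.
The FIRST sets are disjoint and neither alternative is nullable — no conflict.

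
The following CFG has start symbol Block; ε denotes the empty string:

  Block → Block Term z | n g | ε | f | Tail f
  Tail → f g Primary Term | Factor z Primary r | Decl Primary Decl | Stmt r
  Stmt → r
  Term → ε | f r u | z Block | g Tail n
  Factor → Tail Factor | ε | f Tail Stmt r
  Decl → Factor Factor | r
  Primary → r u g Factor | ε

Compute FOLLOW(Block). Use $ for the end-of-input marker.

Block is the start symbol, so $ ∈ FOLLOW(Block).
In Block → Block Term z: add FIRST(Term z) = { f, g, z }.
In Term → z Block: Block is at the end, add FOLLOW(Term) = { f, g, n, r, z }.
Union: FOLLOW(Block) = { $, f, g, n, r, z }.

{ $, f, g, n, r, z }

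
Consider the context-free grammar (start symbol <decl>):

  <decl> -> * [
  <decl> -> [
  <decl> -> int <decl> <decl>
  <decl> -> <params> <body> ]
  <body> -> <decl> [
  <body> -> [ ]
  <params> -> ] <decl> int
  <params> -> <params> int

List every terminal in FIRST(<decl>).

{ *, [, ], int }

<decl> -> * [ contributes {*}.
<decl> -> [ contributes {[}.
<decl> -> int <decl> <decl> contributes {int}.
From <decl> -> <params> <body> ]: add FIRST(<params>) = { ] }.
Union: FIRST(<decl>) = { *, [, ], int }.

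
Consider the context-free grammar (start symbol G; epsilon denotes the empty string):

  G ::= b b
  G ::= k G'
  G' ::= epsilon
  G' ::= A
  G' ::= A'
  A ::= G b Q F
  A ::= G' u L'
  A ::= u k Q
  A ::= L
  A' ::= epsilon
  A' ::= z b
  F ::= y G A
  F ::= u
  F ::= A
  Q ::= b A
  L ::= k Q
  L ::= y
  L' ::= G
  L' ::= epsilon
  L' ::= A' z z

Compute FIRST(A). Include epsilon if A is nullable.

From A ::= G b Q F: add FIRST(G) = { b, k }.
From A ::= G' u L': G' nullable, take FIRST(G') ∪ {u} = { b, k, u, y, z }.
A ::= u k Q contributes {u}.
From A ::= L: add FIRST(L) = { k, y }.
Union: FIRST(A) = { b, k, u, y, z }.

{ b, k, u, y, z }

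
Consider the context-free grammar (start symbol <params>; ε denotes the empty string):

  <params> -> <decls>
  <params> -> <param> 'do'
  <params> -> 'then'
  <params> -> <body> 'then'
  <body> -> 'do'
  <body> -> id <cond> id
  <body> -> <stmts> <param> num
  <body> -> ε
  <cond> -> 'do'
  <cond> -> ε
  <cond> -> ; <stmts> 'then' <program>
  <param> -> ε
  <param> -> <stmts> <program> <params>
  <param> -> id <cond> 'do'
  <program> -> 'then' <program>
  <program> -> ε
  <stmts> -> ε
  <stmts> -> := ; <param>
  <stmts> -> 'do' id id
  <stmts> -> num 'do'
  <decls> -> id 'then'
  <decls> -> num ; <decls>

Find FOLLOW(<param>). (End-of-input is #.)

In <params> -> <param> 'do': add FIRST('do') = { 'do' }.
In <body> -> <stmts> <param> num: add FIRST(num) = { num }.
In <stmts> -> := ; <param>: <param> is at the end, add FOLLOW(<stmts>) = { 'do', 'then', :=, id, num }.
Union: FOLLOW(<param>) = { 'do', 'then', :=, id, num }.

{ 'do', 'then', :=, id, num }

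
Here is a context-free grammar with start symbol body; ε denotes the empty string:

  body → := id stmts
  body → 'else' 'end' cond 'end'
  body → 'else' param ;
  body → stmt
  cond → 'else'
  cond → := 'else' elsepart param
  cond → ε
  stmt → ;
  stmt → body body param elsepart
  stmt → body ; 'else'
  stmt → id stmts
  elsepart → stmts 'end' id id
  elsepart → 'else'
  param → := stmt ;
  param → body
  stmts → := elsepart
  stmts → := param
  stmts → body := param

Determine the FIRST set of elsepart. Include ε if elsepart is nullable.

{ 'else', :=, ;, id }

From elsepart → stmts 'end' id id: add FIRST(stmts) = { 'else', :=, ;, id }.
elsepart → 'else' contributes {'else'}.
Union: FIRST(elsepart) = { 'else', :=, ;, id }.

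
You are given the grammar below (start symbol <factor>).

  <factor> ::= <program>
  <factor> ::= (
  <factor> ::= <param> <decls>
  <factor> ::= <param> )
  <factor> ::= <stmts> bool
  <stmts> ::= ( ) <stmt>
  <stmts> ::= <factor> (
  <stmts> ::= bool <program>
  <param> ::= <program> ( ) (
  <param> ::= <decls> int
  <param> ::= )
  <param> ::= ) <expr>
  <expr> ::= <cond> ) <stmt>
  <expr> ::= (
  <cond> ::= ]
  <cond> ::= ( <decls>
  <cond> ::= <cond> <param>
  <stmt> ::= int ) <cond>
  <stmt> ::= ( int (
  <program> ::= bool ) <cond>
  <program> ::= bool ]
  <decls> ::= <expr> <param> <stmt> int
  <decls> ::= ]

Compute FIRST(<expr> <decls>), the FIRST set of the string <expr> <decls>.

Add FIRST(<expr>) = { (, ] }; <expr> is not nullable, stop.

{ (, ] }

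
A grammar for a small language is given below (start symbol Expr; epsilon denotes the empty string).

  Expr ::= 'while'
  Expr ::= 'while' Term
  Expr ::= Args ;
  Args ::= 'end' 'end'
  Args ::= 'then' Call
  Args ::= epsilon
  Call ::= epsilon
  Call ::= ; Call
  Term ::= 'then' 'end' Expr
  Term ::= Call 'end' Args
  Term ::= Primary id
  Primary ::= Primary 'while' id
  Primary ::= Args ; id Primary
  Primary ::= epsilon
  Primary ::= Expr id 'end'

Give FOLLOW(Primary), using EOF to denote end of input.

In Term ::= Primary id: add FIRST(id) = { id }.
In Primary ::= Primary 'while' id: add FIRST('while' id) = { 'while' }.
In Primary ::= Args ; id Primary: Primary is at the end, add FOLLOW(Primary) = { 'while', id }.
Union: FOLLOW(Primary) = { 'while', id }.

{ 'while', id }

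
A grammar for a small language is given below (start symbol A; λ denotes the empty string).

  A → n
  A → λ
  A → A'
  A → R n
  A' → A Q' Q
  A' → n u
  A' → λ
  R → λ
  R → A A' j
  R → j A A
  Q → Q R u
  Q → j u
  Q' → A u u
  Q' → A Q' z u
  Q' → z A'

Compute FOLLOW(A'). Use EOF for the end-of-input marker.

{ EOF, j, n, u, z }

In A → A': A' is at the end, add FOLLOW(A) = { EOF, j, n, u, z }.
In R → A A' j: add FIRST(j) = { j }.
In Q' → z A': A' is at the end, add FOLLOW(Q') = { j, z }.
Union: FOLLOW(A') = { EOF, j, n, u, z }.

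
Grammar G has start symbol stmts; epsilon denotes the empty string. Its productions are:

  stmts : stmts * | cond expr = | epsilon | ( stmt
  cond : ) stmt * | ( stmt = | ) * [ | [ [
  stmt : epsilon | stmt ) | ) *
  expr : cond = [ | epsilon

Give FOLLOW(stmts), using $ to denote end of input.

{ $, * }

stmts is the start symbol, so $ ∈ FOLLOW(stmts).
In stmts : stmts *: add FIRST(*) = { * }.
Union: FOLLOW(stmts) = { $, * }.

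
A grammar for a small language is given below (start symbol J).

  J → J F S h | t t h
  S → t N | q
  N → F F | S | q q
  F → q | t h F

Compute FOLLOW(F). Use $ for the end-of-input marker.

{ h, q, t }

In J → J F S h: add FIRST(S h) = { q, t }.
In N → F F: add FIRST(F) = { q, t }.
In N → F F: F is at the end, add FOLLOW(N) = { h }.
In F → t h F: F is at the end, add FOLLOW(F) = { h, q, t }.
Union: FOLLOW(F) = { h, q, t }.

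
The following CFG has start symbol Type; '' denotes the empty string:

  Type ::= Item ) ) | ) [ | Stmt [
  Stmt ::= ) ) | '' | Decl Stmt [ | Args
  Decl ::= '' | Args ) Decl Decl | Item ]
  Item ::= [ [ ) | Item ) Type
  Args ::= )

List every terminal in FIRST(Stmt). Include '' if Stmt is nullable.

Stmt ::= ) ) contributes {)}.
Stmt ::= '' contributes ''.
From Stmt ::= Decl Stmt [: Decl, Stmt nullable, take FIRST(Decl) ∪ FIRST(Stmt) ∪ {[} = { ), [ }.
From Stmt ::= Args: add FIRST(Args) = { ) }.
Union: FIRST(Stmt) = { ), [, '' }.

{ ), [, '' }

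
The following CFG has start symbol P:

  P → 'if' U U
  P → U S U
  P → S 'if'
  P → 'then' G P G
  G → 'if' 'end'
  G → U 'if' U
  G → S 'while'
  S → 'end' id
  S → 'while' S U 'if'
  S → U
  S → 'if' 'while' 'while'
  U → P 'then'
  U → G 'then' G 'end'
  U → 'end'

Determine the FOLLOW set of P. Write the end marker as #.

{ #, 'end', 'if', 'then', 'while' }

P is the start symbol, so # ∈ FOLLOW(P).
In P → 'then' G P G: add FIRST(G) = { 'end', 'if', 'then', 'while' }.
In U → P 'then': add FIRST('then') = { 'then' }.
Union: FOLLOW(P) = { #, 'end', 'if', 'then', 'while' }.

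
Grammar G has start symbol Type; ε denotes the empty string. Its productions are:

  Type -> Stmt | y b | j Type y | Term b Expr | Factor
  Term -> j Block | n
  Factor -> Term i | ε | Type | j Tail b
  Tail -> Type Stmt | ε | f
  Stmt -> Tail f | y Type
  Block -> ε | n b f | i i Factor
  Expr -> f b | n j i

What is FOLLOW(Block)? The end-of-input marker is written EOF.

In Term -> j Block: Block is at the end, add FOLLOW(Term) = { b, i }.
Union: FOLLOW(Block) = { b, i }.

{ b, i }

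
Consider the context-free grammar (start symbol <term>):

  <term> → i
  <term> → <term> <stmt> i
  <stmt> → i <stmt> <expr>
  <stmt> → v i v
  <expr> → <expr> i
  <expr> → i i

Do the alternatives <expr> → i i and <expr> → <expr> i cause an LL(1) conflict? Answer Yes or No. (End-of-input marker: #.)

Yes

FIRST(i i) = { i } and FIRST(<expr> i) = { i }.
Both contain i, so the two alternatives are not disjoint — LL(1) conflict.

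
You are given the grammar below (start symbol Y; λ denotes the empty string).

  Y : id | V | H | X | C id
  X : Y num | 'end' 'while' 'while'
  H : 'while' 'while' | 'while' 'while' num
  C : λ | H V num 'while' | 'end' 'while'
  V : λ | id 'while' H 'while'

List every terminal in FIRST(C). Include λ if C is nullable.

{ 'end', 'while', λ }

C : λ contributes λ.
From C : H V num 'while': add FIRST(H) = { 'while' }.
C : 'end' 'while' contributes {'end'}.
Union: FIRST(C) = { 'end', 'while', λ }.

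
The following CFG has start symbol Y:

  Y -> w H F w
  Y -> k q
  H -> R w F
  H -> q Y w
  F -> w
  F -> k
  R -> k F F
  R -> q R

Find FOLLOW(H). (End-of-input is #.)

In Y -> w H F w: add FIRST(F w) = { k, w }.
Union: FOLLOW(H) = { k, w }.

{ k, w }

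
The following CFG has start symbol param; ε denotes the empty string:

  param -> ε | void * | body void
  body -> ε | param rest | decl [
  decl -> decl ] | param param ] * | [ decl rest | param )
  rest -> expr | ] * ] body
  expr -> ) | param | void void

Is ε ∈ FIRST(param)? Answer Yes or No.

param has an ε-production, so param ⇒ ε.

Yes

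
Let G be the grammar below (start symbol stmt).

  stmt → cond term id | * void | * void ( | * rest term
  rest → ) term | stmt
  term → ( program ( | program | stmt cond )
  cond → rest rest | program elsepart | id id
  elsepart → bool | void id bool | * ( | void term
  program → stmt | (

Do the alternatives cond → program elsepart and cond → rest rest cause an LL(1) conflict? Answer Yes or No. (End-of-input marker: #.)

Yes

FIRST(program elsepart) = { (, ), *, id } and FIRST(rest rest) = { (, ), *, id }.
Both contain (, so the two alternatives are not disjoint — LL(1) conflict.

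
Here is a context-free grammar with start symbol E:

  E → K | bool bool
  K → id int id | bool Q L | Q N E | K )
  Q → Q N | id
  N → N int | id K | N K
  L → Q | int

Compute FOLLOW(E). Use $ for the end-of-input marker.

{ $, ), bool, id, int }

E is the start symbol, so $ ∈ FOLLOW(E).
In K → Q N E: E is at the end, add FOLLOW(K) = { $, ), bool, id, int }.
Union: FOLLOW(E) = { $, ), bool, id, int }.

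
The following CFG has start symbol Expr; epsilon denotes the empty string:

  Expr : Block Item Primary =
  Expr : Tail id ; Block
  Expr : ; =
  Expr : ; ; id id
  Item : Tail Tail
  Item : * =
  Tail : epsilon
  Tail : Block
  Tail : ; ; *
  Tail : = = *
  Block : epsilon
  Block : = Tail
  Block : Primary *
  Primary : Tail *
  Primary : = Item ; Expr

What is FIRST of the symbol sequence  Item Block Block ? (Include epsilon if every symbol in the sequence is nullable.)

{ *, ;, =, epsilon }

Add FIRST(Item)\{epsilon} = { *, ;, = }; Item is nullable, continue.
Add FIRST(Block)\{epsilon} = { *, ;, = }; Block is nullable, continue.
Add FIRST(Block)\{epsilon} = { *, ;, = }; Block is nullable, continue.
Every symbol is nullable, so include epsilon.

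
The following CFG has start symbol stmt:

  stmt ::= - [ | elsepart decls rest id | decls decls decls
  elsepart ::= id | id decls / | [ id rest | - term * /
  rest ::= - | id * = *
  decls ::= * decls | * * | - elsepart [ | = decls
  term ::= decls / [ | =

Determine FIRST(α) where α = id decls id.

{ id }

id is a terminal; add {id} and stop.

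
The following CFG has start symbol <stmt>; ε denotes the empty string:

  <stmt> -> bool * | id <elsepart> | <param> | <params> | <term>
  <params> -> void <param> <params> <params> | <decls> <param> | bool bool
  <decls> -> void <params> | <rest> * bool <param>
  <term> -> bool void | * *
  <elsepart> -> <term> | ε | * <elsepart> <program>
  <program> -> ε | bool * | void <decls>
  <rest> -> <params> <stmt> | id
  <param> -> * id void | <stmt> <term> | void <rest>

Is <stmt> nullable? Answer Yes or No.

No

Nullable nonterminals: <elsepart>, <program>.
No production of <stmt> has an RHS whose symbols are all nullable, so <stmt> is not nullable.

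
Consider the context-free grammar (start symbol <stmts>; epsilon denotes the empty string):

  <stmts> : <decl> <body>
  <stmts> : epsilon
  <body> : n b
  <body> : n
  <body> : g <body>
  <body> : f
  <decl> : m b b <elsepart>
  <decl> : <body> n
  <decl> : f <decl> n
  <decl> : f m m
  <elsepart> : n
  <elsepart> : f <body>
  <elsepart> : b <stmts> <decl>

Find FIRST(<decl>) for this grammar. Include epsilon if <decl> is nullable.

<decl> : m b b <elsepart> contributes {m}.
From <decl> : <body> n: add FIRST(<body>) = { f, g, n }.
<decl> : f <decl> n contributes {f}.
<decl> : f m m contributes {f}.
Union: FIRST(<decl>) = { f, g, m, n }.

{ f, g, m, n }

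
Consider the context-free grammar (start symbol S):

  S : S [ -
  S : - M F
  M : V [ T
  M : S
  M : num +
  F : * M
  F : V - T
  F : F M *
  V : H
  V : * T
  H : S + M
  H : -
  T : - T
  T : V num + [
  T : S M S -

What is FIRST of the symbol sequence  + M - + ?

+ is a terminal; add {+} and stop.

{ + }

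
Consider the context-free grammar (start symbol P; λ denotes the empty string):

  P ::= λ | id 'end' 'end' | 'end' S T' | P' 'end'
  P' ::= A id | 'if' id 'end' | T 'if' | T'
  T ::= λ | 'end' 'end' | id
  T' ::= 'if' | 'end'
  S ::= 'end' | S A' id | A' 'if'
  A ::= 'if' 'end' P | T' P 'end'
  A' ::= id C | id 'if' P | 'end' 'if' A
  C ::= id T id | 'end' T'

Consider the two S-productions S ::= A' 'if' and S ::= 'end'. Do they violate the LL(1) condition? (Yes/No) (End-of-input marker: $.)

Yes

FIRST(A' 'if') = { 'end', id } and FIRST('end') = { 'end' }.
Both contain 'end', so the two alternatives are not disjoint — LL(1) conflict.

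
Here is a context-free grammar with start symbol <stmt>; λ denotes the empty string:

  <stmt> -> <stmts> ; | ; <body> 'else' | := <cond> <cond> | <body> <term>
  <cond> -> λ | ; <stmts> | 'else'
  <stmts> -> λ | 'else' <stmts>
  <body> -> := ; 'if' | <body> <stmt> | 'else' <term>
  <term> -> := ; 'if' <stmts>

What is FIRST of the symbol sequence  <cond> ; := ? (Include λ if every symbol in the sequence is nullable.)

{ 'else', ; }

Add FIRST(<cond>)\{λ} = { 'else', ; }; <cond> is nullable, continue.
; is a terminal; add {;} and stop.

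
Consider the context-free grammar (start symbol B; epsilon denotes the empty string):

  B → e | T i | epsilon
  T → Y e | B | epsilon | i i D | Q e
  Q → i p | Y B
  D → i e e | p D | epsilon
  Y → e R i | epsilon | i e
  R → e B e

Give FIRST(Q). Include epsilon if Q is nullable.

Q → i p contributes {i}.
From Q → Y B: Y, B nullable, take FIRST(Y) ∪ FIRST(B) = { e, i }; also epsilon since the whole RHS is nullable.
Union: FIRST(Q) = { e, i, epsilon }.

{ e, i, epsilon }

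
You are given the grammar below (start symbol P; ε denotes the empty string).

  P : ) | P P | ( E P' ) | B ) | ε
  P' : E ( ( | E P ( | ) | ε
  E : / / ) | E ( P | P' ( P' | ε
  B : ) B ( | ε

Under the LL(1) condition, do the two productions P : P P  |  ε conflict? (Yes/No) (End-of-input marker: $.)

Yes

FIRST(P P) = { (, ), ε } and FIRST(ε) = { ε }.
Both alternatives are nullable, violating the LL(1) condition.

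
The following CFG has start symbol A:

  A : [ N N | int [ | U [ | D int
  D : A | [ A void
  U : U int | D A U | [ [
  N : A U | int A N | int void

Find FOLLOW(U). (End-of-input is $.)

In A : U [: add FIRST([) = { [ }.
In U : U int: add FIRST(int) = { int }.
In U : D A U: U is at the end, add FOLLOW(U) = { $, [, int, void }.
In N : A U: U is at the end, add FOLLOW(N) = { $, [, int, void }.
Union: FOLLOW(U) = { $, [, int, void }.

{ $, [, int, void }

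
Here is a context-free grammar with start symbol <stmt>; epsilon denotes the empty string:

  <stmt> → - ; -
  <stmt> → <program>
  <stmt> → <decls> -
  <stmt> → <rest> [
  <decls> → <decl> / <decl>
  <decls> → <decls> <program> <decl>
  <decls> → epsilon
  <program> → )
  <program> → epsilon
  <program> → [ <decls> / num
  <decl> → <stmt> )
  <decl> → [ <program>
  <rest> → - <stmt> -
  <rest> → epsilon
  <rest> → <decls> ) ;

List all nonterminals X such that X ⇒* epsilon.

{ <decls>, <program>, <rest>, <stmt> }

Directly nullable (have an epsilon-production): <decls>, <program>, <rest>.
<stmt> → <program> with every symbol nullable, so <stmt> is nullable.
No other nonterminal has a production whose RHS symbols are all nullable.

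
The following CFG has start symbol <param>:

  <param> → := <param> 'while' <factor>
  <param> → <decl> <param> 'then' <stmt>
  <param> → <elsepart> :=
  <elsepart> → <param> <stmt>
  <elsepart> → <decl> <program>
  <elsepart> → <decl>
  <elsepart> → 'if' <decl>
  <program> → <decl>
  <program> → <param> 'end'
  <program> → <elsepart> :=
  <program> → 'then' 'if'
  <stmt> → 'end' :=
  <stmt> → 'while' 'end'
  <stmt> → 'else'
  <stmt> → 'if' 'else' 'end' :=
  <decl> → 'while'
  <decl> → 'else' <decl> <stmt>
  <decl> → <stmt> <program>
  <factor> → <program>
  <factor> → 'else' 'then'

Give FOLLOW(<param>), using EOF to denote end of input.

<param> is the start symbol, so EOF ∈ FOLLOW(<param>).
In <param> → := <param> 'while' <factor>: add FIRST('while' <factor>) = { 'while' }.
In <param> → <decl> <param> 'then' <stmt>: add FIRST('then' <stmt>) = { 'then' }.
In <elsepart> → <param> <stmt>: add FIRST(<stmt>) = { 'else', 'end', 'if', 'while' }.
In <program> → <param> 'end': add FIRST('end') = { 'end' }.
Union: FOLLOW(<param>) = { EOF, 'else', 'end', 'if', 'then', 'while' }.

{ EOF, 'else', 'end', 'if', 'then', 'while' }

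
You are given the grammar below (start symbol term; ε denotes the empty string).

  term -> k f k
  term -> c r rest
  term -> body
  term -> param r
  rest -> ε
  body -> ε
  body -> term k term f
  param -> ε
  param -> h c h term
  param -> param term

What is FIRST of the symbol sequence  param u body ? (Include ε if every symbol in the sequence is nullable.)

Add FIRST(param)\{ε} = { c, h, k, r }; param is nullable, continue.
u is a terminal; add {u} and stop.

{ c, h, k, r, u }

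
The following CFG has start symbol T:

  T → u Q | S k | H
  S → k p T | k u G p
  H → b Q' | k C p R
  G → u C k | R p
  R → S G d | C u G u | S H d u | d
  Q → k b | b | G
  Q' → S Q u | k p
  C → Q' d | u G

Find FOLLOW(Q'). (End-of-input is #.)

{ #, b, d, k, u }

In H → b Q': Q' is at the end, add FOLLOW(H) = { #, b, d, k, u }.
In C → Q' d: add FIRST(d) = { d }.
Union: FOLLOW(Q') = { #, b, d, k, u }.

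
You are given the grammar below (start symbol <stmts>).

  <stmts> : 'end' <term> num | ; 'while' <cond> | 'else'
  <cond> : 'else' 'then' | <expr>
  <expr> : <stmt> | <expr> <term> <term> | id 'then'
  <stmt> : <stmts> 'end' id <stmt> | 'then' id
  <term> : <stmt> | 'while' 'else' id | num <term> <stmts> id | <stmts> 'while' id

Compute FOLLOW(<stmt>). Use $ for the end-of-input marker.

In <expr> : <stmt>: <stmt> is at the end, add FOLLOW(<expr>) = { $, 'else', 'end', 'then', 'while', ;, id, num }.
In <stmt> : <stmts> 'end' id <stmt>: <stmt> is at the end, add FOLLOW(<stmt>) = { $, 'else', 'end', 'then', 'while', ;, id, num }.
In <term> : <stmt>: <stmt> is at the end, add FOLLOW(<term>) = { $, 'else', 'end', 'then', 'while', ;, id, num }.
Union: FOLLOW(<stmt>) = { $, 'else', 'end', 'then', 'while', ;, id, num }.

{ $, 'else', 'end', 'then', 'while', ;, id, num }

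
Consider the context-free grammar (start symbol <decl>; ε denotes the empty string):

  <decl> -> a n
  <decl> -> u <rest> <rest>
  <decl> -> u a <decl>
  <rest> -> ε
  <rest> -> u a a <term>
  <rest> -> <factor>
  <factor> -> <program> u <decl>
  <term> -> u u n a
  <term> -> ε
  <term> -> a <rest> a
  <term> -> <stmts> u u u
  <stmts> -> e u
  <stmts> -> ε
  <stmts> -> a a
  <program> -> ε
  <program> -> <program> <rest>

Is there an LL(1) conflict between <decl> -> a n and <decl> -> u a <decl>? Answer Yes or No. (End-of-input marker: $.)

No

FIRST(a n) = { a } and FIRST(u a <decl>) = { u }.
The FIRST sets are disjoint and neither alternative is nullable — no conflict.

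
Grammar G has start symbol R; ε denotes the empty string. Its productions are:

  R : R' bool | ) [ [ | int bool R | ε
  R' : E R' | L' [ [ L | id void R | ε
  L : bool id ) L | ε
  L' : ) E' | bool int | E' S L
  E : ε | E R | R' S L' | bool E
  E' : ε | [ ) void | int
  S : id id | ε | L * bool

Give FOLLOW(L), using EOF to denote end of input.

{ ), *, [, bool, id, int }

In R' : L' [ [ L: L is at the end, add FOLLOW(R') = { ), *, [, bool, id, int }.
In L : bool id ) L: L is at the end, add FOLLOW(L) = { ), *, [, bool, id, int }.
In L' : E' S L: L is at the end, add FOLLOW(L') = { ), *, [, bool, id, int }.
In S : L * bool: add FIRST(* bool) = { * }.
Union: FOLLOW(L) = { ), *, [, bool, id, int }.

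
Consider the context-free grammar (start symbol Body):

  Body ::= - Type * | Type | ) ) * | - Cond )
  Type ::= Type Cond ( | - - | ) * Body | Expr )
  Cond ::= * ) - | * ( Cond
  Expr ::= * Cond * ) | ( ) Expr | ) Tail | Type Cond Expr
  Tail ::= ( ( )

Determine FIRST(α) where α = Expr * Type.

{ (, ), *, - }

Add FIRST(Expr) = { (, ), *, - }; Expr is not nullable, stop.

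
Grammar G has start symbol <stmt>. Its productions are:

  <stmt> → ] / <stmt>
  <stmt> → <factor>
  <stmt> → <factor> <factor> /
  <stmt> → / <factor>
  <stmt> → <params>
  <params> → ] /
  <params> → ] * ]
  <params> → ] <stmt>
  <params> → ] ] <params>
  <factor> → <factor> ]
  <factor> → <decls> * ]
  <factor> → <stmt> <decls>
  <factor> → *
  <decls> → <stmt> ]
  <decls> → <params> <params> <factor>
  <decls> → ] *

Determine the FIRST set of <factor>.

From <factor> → <factor> ]: add FIRST(<factor>) = { *, /, ] }.
From <factor> → <decls> * ]: add FIRST(<decls>) = { *, /, ] }.
From <factor> → <stmt> <decls>: add FIRST(<stmt>) = { *, /, ] }.
<factor> → * contributes {*}.
Union: FIRST(<factor>) = { *, /, ] }.

{ *, /, ] }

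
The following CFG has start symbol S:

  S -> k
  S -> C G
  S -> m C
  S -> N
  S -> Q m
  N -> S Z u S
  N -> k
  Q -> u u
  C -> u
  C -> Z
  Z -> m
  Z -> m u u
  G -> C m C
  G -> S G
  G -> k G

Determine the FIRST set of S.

S -> k contributes {k}.
From S -> C G: add FIRST(C) = { m, u }.
S -> m C contributes {m}.
From S -> N: add FIRST(N) = { k, m, u }.
From S -> Q m: add FIRST(Q) = { u }.
Union: FIRST(S) = { k, m, u }.

{ k, m, u }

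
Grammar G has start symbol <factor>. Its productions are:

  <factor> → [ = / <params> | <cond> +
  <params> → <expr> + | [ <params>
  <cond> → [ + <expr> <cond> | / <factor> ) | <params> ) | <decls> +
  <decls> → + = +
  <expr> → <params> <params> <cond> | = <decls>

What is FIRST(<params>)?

From <params> → <expr> +: add FIRST(<expr>) = { =, [ }.
<params> → [ <params> contributes {[}.
Union: FIRST(<params>) = { =, [ }.

{ =, [ }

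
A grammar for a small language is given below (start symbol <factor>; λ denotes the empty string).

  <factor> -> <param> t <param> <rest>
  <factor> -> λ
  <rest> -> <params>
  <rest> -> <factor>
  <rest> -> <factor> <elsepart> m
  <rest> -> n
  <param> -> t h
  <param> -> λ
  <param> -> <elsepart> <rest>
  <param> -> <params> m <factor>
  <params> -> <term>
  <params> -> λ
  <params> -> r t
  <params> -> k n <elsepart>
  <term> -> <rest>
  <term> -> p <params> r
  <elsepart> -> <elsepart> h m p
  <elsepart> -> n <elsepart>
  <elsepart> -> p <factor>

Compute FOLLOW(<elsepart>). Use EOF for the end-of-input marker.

{ EOF, h, k, m, n, p, r, t }

In <rest> -> <factor> <elsepart> m: add FIRST(m) = { m }.
In <param> -> <elsepart> <rest>: add FIRST(<rest>)\{λ} = { k, m, n, p, r, t }.
  Since <rest> is nullable, also add FOLLOW(<param>) = { EOF, h, k, m, n, p, r, t }.
In <params> -> k n <elsepart>: <elsepart> is at the end, add FOLLOW(<params>) = { EOF, h, k, m, n, p, r, t }.
In <elsepart> -> <elsepart> h m p: add FIRST(h m p) = { h }.
In <elsepart> -> n <elsepart>: <elsepart> is at the end, add FOLLOW(<elsepart>) = { EOF, h, k, m, n, p, r, t }.
Union: FOLLOW(<elsepart>) = { EOF, h, k, m, n, p, r, t }.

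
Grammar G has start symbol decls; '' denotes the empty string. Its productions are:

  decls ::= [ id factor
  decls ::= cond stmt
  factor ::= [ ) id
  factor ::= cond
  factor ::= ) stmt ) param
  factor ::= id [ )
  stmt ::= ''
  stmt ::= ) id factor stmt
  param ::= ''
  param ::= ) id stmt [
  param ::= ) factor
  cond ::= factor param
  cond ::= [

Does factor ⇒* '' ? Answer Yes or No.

Nullable nonterminals: param, stmt.
No production of factor has an RHS whose symbols are all nullable, so factor is not nullable.

No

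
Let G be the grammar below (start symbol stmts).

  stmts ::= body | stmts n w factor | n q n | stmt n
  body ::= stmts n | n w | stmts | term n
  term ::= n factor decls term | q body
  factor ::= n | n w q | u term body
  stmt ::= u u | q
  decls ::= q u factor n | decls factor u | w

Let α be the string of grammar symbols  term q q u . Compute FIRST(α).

{ n, q }

Add FIRST(term) = { n, q }; term is not nullable, stop.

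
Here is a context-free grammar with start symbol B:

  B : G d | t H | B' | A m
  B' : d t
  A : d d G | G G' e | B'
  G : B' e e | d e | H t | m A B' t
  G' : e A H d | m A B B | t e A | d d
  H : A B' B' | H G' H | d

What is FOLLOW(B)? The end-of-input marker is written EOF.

{ EOF, d, e, m, t }

B is the start symbol, so EOF ∈ FOLLOW(B).
In G' : m A B B: add FIRST(B) = { d, m, t }.
In G' : m A B B: B is at the end, add FOLLOW(G') = { d, e, m }.
Union: FOLLOW(B) = { EOF, d, e, m, t }.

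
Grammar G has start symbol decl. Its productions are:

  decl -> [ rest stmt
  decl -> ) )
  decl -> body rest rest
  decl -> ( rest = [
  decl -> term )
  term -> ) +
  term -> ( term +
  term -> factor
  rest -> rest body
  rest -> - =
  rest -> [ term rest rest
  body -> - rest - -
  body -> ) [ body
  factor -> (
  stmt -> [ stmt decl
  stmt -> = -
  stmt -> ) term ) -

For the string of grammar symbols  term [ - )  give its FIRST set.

{ (, ) }

Add FIRST(term) = { (, ) }; term is not nullable, stop.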